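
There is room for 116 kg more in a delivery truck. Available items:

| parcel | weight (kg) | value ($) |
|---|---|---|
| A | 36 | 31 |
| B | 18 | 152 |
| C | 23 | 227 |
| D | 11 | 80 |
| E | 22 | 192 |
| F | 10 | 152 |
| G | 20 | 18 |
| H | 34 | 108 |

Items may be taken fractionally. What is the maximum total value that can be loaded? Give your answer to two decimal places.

Ratios (sorted): F 15.20, C 9.87, E 8.73, B 8.44, D 7.27, H 3.18, G 0.90, A 0.86
take F (10 @ 152); take C (23 @ 227); take E (22 @ 192); take B (18 @ 152); take D (11 @ 80); take 32/34 of H → 101.65. Capacity used 116/116.
Total value = 904.65

904.65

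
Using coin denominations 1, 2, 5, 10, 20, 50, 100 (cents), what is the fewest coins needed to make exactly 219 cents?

6

Greedy: take as many of the largest coin as possible, then repeat with the remainder.
219 − 2×100→19 − 1×10→9 − 1×5→4 − 2×2→0
Total coins = 2 + 1 + 1 + 2 = 6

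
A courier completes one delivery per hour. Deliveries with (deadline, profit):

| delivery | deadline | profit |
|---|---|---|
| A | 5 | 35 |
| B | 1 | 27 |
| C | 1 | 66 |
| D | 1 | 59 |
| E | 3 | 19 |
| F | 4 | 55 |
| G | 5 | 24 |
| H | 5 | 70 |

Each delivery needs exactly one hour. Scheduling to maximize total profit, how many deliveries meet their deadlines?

Sort by profit descending; place each in the latest free slot ≤ its deadline.
By profit: H(d5,70), C(d1,66), D(d1,59), F(d4,55), A(d5,35), B(d1,27), G(d5,24), E(d3,19)
H→slot 5; C→slot 1; D skipped; F→slot 4; A→slot 3; B skipped; G→slot 2; E skipped.
5 of 8 scheduled.

5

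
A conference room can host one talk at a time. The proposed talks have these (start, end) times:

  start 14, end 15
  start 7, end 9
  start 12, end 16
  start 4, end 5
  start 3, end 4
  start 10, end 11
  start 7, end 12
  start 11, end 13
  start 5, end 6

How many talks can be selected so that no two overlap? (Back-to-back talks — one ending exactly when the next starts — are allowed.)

7

Greedy by earliest finish: after sorting by end time, pick each interval compatible with the last pick.
By end time: (3,4), (4,5), (5,6), (7,9), (10,11), (7,12), (11,13), (14,15), (12,16).
Pick (3,4); next start ≥ 4 → (4,5); next start ≥ 5 → (5,6); next start ≥ 6 → (7,9); next start ≥ 9 → (10,11); next start ≥ 11 → (11,13); next start ≥ 13 → (14,15).
Selected 7 talks.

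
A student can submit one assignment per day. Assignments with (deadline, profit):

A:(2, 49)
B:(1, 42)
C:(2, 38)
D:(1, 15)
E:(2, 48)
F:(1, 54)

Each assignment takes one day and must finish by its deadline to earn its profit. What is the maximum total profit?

Sort by profit descending; place each in the latest free slot ≤ its deadline.
By profit: F(d1,54), A(d2,49), E(d2,48), B(d1,42), C(d2,38), D(d1,15)
F→slot 1; A→slot 2; E skipped; B skipped; C skipped; D skipped.
Profit = 54 + 49 = 103

103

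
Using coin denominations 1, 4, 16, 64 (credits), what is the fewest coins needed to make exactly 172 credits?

7

Greedy: take as many of the largest coin as possible, then repeat with the remainder.
172 − 2×64→44 − 2×16→12 − 3×4→0
Total coins = 2 + 2 + 3 = 7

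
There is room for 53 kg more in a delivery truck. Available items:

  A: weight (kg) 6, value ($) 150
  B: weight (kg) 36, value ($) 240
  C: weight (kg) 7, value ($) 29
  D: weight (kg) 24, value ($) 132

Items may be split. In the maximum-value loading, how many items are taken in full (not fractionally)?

Ratios (sorted): A 25.00, B 6.67, D 5.50, C 4.14
take A (6 @ 150); take B (36 @ 240); take 11/24 of D → 60.50. Capacity used 53/53.
2 item(s) taken whole; one partial (take 11/24 of D).

2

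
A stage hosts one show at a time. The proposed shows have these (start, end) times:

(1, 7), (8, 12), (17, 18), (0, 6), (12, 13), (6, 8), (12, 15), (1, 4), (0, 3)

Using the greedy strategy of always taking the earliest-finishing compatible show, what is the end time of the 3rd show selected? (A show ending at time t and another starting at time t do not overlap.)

12

Order by finish time; keep every interval that doesn't clash with the previous kept one.
By end time: (0,3), (1,4), (0,6), (1,7), (6,8), (8,12), (12,13), (12,15), (17,18).
Pick (0,3); next start ≥ 3 → (6,8); next start ≥ 8 → (8,12); next start ≥ 12 → (12,13); next start ≥ 13 → (17,18).
Selected: (0,3) (6,8) (8,12) (12,13) (17,18)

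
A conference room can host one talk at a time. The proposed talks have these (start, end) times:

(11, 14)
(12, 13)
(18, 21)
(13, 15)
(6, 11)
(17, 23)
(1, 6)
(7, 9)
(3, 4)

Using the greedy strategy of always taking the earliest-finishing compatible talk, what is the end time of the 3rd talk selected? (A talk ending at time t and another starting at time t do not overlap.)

Greedy by earliest finish: after sorting by end time, pick each interval compatible with the last pick.
Sorted by end: (3,4)  (1,6)  (7,9)  (6,11)  (12,13)  (11,14)  (13,15)  (18,21)  (17,23)
take (3,4); take (7,9); take (12,13); take (13,15); take (18,21).
Selected: (3,4) (7,9) (12,13) (13,15) (18,21)

13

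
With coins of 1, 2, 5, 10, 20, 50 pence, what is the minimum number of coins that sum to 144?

6

Use the largest denomination that fits, subtract, and repeat.
144 − 2×50→44 − 2×20→4 − 2×2→0
Total coins = 2 + 2 + 2 = 6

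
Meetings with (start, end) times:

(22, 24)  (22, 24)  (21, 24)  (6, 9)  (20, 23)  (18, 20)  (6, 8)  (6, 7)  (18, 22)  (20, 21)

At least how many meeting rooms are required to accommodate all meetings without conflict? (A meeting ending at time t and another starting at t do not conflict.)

4

Events (time:±→running): 6:+→1 6:+→2 6:+→3 7:-→2 8:-→1 9:-→0 18:+→1 18:+→2 20:-→1 20:+→2 20:+→3 21:-→2 21:+→3 22:-→2 22:+→3 22:+→4 … peak 4.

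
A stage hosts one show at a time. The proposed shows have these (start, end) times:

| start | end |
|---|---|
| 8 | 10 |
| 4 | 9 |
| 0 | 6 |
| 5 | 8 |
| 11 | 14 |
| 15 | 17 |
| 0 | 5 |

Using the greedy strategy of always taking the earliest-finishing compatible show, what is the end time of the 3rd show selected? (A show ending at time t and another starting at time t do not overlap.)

By end time: (0,5), (0,6), (5,8), (4,9), (8,10), (11,14), (15,17).
Pick (0,5); next start ≥ 5 → (5,8); next start ≥ 8 → (8,10); next start ≥ 10 → (11,14); next start ≥ 14 → (15,17).
Selected: (0,5) (5,8) (8,10) (11,14) (15,17)

10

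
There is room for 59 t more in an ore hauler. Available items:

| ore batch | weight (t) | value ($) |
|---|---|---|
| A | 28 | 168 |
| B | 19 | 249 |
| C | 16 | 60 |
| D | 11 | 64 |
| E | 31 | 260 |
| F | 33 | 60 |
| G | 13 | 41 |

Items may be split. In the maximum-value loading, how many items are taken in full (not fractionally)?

Sort by value per unit weight and fill in that order.
Ratios (sorted): B 13.11, E 8.39, A 6.00, D 5.82, C 3.75, G 3.15, F 1.82
take B (19 @ 249); take E (31 @ 260); take 9/28 of A → 54.00. Capacity used 59/59.
2 item(s) taken whole; one partial (take 9/28 of A).

2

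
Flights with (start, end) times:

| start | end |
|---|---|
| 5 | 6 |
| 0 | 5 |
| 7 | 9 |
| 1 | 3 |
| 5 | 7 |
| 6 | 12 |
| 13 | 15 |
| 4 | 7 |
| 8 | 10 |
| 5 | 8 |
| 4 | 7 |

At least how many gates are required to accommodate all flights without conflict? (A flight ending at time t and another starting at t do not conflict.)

Events (time:±→running): 0:+→1 1:+→2 3:-→1 4:+→2 4:+→3 5:-→2 5:+→3 5:+→4 5:+→5 … peak 5.

5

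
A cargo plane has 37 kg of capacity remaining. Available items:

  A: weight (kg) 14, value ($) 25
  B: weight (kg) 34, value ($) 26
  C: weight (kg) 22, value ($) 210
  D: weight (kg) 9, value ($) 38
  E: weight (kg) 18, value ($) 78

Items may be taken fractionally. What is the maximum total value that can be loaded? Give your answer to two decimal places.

275.00

Sort by value per unit weight and fill in that order.
Ratios (sorted): C 9.55, E 4.33, D 4.22, A 1.79, B 0.76
take C (22 @ 210); take 15/18 of E → 65.00. Capacity used 37/37.
Total value = 275.00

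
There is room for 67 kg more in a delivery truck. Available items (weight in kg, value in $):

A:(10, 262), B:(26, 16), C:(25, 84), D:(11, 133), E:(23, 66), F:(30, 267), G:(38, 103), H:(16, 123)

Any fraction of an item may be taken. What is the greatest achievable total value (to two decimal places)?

785.00

Order: A (262/10=26.20) > D (133/11=12.09) > F (267/30=8.90) > H (123/16=7.69) > C (84/25=3.36) > E (66/23=2.87) > G (103/38=2.71) > B (16/26=0.62)
Fill: take A (10 @ 262) → take D (11 @ 133) → take F (30 @ 267) → take H (16 @ 123); 67/67 used.
Total value = 785.00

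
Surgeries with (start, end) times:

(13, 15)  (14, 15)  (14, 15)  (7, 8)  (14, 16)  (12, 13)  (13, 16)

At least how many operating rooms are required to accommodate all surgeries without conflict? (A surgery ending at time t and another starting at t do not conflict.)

5

Count concurrent intervals with a sweep; the peak is the room count.
starts: [7, 12, 13, 13, 14, 14, 14]
ends:   [8, 13, 15, 15, 15, 16, 16]
s7→1 e8→0 s12→1 e13→0 s13→1 s13→2 s14→3 s14→4 s14→5  — peak 5.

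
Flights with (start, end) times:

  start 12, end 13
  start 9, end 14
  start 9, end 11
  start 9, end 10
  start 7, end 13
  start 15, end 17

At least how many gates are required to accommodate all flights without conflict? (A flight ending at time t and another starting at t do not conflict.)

starts: [7, 9, 9, 9, 12, 15]
ends:   [10, 11, 13, 13, 14, 17]
s7→1 s9→2 s9→3 s9→4  — peak 4.

4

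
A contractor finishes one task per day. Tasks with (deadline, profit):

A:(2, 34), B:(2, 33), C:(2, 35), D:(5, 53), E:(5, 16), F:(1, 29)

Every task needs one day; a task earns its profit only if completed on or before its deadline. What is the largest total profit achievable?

138

Sort by profit descending; place each in the latest free slot ≤ its deadline.
Profit order: D=53 C=35 A=34 B=33 F=29 E=16
Assign: D→slot 5, C→slot 2, A→slot 1, B skipped, F skipped, E→slot 4.
Slots: [1:A] [2:C] [4:E] [5:D]
Profit = 34 + 35 + 16 + 53 = 138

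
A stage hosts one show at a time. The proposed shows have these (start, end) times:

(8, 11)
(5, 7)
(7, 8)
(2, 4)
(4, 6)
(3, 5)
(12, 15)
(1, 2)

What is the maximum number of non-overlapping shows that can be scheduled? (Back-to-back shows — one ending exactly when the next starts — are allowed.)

Order by finish time; keep every interval that doesn't clash with the previous kept one.
Sorted by end: (1,2)  (2,4)  (3,5)  (4,6)  (5,7)  (7,8)  (8,11)  (12,15)
take (1,2); take (2,4); skip (3,5); take (4,6); take (7,8); take (8,11); take (12,15).
Selected 6 shows.

6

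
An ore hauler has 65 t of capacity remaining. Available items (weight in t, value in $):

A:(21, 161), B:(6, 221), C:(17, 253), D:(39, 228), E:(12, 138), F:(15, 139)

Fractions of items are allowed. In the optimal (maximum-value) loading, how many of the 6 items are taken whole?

Order: B (221/6=36.83) > C (253/17=14.88) > E (138/12=11.50) > F (139/15=9.27) > A (161/21=7.67) > D (228/39=5.85)
Fill: take B (6 @ 221) → take C (17 @ 253) → take E (12 @ 138) → take F (15 @ 139) → take 15/21 of A → 115.00; 65/65 used.
4 item(s) taken whole; one partial (take 15/21 of A).

4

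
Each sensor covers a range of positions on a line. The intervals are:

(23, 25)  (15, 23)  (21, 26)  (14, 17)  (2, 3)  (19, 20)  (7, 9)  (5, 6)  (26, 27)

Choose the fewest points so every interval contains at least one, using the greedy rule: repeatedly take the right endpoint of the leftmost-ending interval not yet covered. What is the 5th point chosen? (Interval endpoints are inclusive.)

20

Sorted: [2,3] [5,6] [7,9] [14,17] [19,20] [15,23] [23,25] [21,26] [26,27]
{[2,3]} hit by 3; {[5,6]} hit by 6; {[7,9]} hit by 9; {[14,17]} hit by 17; {[19,20],[15,23]} hit by 20; {[23,25],[21,26]} hit by 25; {[26,27]} hit by 27.
Points: 3, 6, 9, 17, 20, 25, 27 (7 total).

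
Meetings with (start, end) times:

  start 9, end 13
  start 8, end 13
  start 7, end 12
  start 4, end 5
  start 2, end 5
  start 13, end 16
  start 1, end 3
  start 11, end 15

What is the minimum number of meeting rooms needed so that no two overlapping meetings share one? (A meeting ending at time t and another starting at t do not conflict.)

4

Events (time:±→running): 1:+→1 2:+→2 3:-→1 4:+→2 5:-→1 5:-→0 7:+→1 8:+→2 9:+→3 11:+→4 … peak 4.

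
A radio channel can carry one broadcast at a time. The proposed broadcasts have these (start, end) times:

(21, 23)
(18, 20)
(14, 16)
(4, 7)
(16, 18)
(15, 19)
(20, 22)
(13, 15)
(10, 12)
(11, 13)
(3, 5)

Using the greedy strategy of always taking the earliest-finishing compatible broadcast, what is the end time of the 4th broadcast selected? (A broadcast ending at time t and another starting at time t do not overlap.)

Sorted by end: (3,5)  (4,7)  (10,12)  (11,13)  (13,15)  (14,16)  (16,18)  (15,19)  (18,20)  (20,22)  (21,23)
take (3,5); skip (4,7); take (10,12); take (13,15); take (16,18); take (18,20); take (20,22).
Selected: (3,5) (10,12) (13,15) (16,18) (18,20) (20,22)

18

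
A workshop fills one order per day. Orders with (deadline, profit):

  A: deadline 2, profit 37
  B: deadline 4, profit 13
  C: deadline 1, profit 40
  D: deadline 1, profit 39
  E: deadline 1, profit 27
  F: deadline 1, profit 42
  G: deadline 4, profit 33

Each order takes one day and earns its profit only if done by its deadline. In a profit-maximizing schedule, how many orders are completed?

Sort by profit descending; place each in the latest free slot ≤ its deadline.
By profit: F(d1,42), C(d1,40), D(d1,39), A(d2,37), G(d4,33), E(d1,27), B(d4,13)
F→slot 1; C skipped; D skipped; A→slot 2; G→slot 4; E skipped; B→slot 3.
4 of 7 scheduled.

4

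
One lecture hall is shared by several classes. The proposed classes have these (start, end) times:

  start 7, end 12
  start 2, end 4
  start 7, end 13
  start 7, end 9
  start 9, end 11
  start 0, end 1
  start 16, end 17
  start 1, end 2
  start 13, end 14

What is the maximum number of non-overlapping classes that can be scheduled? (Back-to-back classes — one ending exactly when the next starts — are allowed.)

By end time: (0,1), (1,2), (2,4), (7,9), (9,11), (7,12), (7,13), (13,14), (16,17).
Pick (0,1); next start ≥ 1 → (1,2); next start ≥ 2 → (2,4); next start ≥ 4 → (7,9); next start ≥ 9 → (9,11); next start ≥ 11 → (13,14); next start ≥ 14 → (16,17).
Selected 7 classes.

7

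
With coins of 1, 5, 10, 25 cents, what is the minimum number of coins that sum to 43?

43 − 1×25→18 − 1×10→8 − 1×5→3 − 3×1→0
Total coins = 1 + 1 + 1 + 3 = 6

6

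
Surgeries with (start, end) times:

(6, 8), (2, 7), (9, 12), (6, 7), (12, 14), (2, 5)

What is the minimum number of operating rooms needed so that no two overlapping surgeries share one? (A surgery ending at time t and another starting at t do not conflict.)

3

The answer is the maximum number of intervals overlapping at any instant.
starts: [2, 2, 6, 6, 9, 12]
ends:   [5, 7, 7, 8, 12, 14]
s2→1 s2→2 e5→1 s6→2 s6→3  — peak 3.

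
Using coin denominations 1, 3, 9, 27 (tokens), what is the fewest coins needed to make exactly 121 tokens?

Use the largest denomination that fits, subtract, and repeat.
121 = 4×27 + 1×9 + 1×3 + 1×1
Total coins = 4 + 1 + 1 + 1 = 7

7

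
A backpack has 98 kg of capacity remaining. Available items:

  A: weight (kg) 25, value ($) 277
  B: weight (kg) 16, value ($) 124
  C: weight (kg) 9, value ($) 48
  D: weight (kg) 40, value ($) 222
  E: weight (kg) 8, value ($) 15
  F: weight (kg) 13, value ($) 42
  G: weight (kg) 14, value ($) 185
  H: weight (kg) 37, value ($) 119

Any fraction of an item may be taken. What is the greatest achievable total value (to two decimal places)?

824.00

Sort by value per unit weight and fill in that order.
Ratios (sorted): G 13.21, A 11.08, B 7.75, D 5.55, C 5.33, F 3.23, H 3.22, E 1.88
take G (14 @ 185); take A (25 @ 277); take B (16 @ 124); take D (40 @ 222); take 3/9 of C → 16.00. Capacity used 98/98.
Total value = 824.00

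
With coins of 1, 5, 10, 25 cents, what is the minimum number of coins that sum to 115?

Greedy: take as many of the largest coin as possible, then repeat with the remainder.
115 = 4×25 + 1×10 + 1×5
Total coins = 4 + 1 + 1 = 6

6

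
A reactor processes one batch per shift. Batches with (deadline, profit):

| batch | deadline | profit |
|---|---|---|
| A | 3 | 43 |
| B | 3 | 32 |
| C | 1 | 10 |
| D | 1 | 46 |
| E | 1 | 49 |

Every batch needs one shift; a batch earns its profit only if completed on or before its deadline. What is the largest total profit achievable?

124

Sort by profit descending; place each in the latest free slot ≤ its deadline.
Profit order: E=49 D=46 A=43 B=32 C=10
Assign: E→slot 1, D skipped, A→slot 3, B→slot 2, C skipped.
Slots: [1:E] [2:B] [3:A]
Profit = 49 + 32 + 43 = 124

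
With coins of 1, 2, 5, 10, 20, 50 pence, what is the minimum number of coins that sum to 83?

83 − 1×50→33 − 1×20→13 − 1×10→3 − 1×2→1 − 1×1→0
Total coins = 1 + 1 + 1 + 1 + 1 = 5

5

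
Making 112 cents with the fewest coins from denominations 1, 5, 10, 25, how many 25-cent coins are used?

Greedy: take as many of the largest coin as possible, then repeat with the remainder.
112 = 4×25 + 1×10 + 2×1
Count of 25: 4

4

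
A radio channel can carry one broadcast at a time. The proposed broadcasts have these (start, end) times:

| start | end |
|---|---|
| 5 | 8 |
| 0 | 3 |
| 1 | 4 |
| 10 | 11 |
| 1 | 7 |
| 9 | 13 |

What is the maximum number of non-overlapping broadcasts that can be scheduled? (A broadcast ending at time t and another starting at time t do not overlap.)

Sorted by end: (0,3)  (1,4)  (1,7)  (5,8)  (10,11)  (9,13)
take (0,3); skip (1,4); skip (1,7); take (5,8); take (10,11).
Selected 3 broadcasts.

3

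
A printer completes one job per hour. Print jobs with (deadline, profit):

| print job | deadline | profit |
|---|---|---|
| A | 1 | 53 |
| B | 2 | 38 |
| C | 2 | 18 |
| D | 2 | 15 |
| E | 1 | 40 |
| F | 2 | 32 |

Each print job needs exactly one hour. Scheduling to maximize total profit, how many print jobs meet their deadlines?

2

Sort by profit descending; place each in the latest free slot ≤ its deadline.
Profit order: A=53 E=40 B=38 F=32 C=18 D=15
Assign: A→slot 1, E skipped, B→slot 2, F skipped, C skipped, D skipped.
Slots: [1:A] [2:B]
2 of 6 scheduled.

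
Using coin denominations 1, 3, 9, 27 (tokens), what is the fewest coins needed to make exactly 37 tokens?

3

37 = 1×27 + 1×9 + 1×1
Total coins = 1 + 1 + 1 = 3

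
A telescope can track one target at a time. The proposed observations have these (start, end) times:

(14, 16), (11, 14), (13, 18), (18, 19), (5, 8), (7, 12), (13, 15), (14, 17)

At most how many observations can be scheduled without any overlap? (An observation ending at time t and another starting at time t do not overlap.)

4

Sorted by end: (5,8)  (7,12)  (11,14)  (13,15)  (14,16)  (14,17)  (13,18)  (18,19)
take (5,8); take (11,14); skip (13,15); take (14,16); skip (14,17); take (18,19).
Selected 4 observations.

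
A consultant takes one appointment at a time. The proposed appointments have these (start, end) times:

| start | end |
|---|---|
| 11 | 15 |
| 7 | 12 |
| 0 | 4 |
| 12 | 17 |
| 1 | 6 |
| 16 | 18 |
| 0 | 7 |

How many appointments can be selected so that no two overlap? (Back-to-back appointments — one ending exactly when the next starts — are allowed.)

Sort by end time and greedily take each interval whose start is ≥ the last chosen end.
Sorted by end: (0,4)  (1,6)  (0,7)  (7,12)  (11,15)  (12,17)  (16,18)
take (0,4); skip (1,6); take (7,12); take (12,17); skip (16,18).
Selected 3 appointments.

3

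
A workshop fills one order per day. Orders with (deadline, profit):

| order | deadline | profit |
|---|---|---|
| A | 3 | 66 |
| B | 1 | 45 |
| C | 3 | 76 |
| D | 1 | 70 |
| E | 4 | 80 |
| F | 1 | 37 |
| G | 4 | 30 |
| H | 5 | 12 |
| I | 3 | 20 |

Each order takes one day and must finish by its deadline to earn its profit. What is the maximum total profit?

304

Take jobs in profit order; each goes to the latest open slot no later than its deadline.
By profit: E(d4,80), C(d3,76), D(d1,70), A(d3,66), B(d1,45), F(d1,37), G(d4,30), I(d3,20), H(d5,12)
E→slot 4; C→slot 3; D→slot 1; A→slot 2; B skipped; F skipped; G skipped; I skipped; H→slot 5.
Profit = 70 + 66 + 76 + 80 + 12 = 304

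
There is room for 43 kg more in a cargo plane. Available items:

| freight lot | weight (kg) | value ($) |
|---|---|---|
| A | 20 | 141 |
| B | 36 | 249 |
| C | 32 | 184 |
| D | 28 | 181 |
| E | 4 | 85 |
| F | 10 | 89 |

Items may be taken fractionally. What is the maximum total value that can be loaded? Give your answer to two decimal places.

Sort by value per unit weight and fill in that order.
Order: E (85/4=21.25) > F (89/10=8.90) > A (141/20=7.05) > B (249/36=6.92) > D (181/28=6.46) > C (184/32=5.75)
Fill: take E (4 @ 85) → take F (10 @ 89) → take A (20 @ 141) → take 9/36 of B → 62.25; 43/43 used.
Total value = 377.25

377.25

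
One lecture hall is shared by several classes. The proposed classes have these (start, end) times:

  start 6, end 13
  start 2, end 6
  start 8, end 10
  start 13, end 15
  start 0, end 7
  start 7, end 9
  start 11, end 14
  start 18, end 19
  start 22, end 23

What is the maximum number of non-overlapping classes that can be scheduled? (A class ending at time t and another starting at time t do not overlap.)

Sorted by end: (2,6)  (0,7)  (7,9)  (8,10)  (6,13)  (11,14)  (13,15)  (18,19)  (22,23)
take (2,6); skip (0,7); take (7,9); skip (8,10); take (11,14); skip (13,15); take (18,19); take (22,23).
Selected 5 classes.

5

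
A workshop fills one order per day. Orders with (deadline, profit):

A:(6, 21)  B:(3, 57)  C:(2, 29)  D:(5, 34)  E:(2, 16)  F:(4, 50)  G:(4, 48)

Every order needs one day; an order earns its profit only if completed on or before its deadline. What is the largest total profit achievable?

239

Take jobs in profit order; each goes to the latest open slot no later than its deadline.
By profit: B(d3,57), F(d4,50), G(d4,48), D(d5,34), C(d2,29), A(d6,21), E(d2,16)
B→slot 3; F→slot 4; G→slot 2; D→slot 5; C→slot 1; A→slot 6; E skipped.
Profit = 29 + 48 + 57 + 50 + 34 + 21 = 239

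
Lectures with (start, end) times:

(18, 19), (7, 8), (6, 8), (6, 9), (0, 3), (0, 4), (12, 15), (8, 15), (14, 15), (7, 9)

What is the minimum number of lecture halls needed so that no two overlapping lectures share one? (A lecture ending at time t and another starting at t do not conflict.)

4

The answer is the maximum number of intervals overlapping at any instant.
starts: [0, 0, 6, 6, 7, 7, 8, 12, 14, 18]
ends:   [3, 4, 8, 8, 9, 9, 15, 15, 15, 19]
s0→1 s0→2 e3→1 e4→0 s6→1 s6→2 s7→3 s7→4  — peak 4.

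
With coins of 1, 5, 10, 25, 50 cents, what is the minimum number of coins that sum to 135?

Use the largest denomination that fits, subtract, and repeat.
135 − 2×50→35 − 1×25→10 − 1×10→0
Total coins = 2 + 1 + 1 = 4

4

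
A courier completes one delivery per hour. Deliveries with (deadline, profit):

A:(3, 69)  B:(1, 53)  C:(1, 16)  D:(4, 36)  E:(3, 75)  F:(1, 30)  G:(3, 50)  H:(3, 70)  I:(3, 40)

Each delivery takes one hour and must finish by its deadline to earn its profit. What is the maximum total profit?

Profit order: E=75 H=70 A=69 B=53 G=50 I=40 D=36 F=30 C=16
Assign: E→slot 3, H→slot 2, A→slot 1, B skipped, G skipped, I skipped, D→slot 4, F skipped, C skipped.
Slots: [1:A] [2:H] [3:E] [4:D]
Profit = 69 + 70 + 75 + 36 = 250

250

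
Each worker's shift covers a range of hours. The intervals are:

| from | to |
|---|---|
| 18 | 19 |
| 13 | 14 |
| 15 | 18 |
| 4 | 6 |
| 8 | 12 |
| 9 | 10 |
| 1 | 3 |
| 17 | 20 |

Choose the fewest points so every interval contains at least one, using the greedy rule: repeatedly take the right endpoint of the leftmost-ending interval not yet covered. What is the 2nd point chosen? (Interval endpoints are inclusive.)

6

By right end: [1,3]  [4,6]  [9,10]  [8,12]  [13,14]  [15,18]  [18,19]  [17,20]
[1,3] uncovered → point at 3; [4,6] uncovered → point at 6; [9,10] uncovered → point at 10; [13,14] uncovered → point at 14; [15,18] uncovered → point at 18.
Points: 3, 6, 10, 14, 18 (5 total).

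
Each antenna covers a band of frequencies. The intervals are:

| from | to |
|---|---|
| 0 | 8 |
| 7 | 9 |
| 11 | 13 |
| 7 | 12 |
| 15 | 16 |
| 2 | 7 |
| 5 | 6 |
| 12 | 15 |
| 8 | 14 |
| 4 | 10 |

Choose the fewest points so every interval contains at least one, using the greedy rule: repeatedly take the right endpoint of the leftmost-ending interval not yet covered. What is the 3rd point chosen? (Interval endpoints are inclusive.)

13

By right end: [5,6]  [2,7]  [0,8]  [7,9]  [4,10]  [7,12]  [11,13]  [8,14]  [12,15]  [15,16]
[5,6] uncovered → point at 6; [7,9] uncovered → point at 9; [11,13] uncovered → point at 13; [15,16] uncovered → point at 16.
Points: 6, 9, 13, 16 (4 total).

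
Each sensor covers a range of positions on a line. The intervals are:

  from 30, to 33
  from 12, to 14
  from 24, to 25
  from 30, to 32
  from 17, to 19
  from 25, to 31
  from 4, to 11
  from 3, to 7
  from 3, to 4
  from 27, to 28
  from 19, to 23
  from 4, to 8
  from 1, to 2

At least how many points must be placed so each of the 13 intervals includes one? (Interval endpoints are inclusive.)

7

By right end: [1,2]  [3,4]  [3,7]  [4,8]  [4,11]  [12,14]  [17,19]  [19,23]  [24,25]  [27,28]  [25,31]  [30,32]  [30,33]
[1,2] uncovered → point at 2; [3,4] uncovered → point at 4; [12,14] uncovered → point at 14; [17,19] uncovered → point at 19; [24,25] uncovered → point at 25; [27,28] uncovered → point at 28; [30,32] uncovered → point at 32.
Points: 2, 4, 14, 19, 25, 28, 32 (7 total).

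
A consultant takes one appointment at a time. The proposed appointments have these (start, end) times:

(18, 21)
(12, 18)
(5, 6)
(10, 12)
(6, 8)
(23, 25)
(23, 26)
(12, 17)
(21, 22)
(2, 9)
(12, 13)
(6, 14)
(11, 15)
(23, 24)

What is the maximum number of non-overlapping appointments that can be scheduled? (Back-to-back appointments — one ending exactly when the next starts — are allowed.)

By end time: (5,6), (6,8), (2,9), (10,12), (12,13), (6,14), (11,15), (12,17), (12,18), (18,21), (21,22), (23,24), (23,25), (23,26).
Pick (5,6); next start ≥ 6 → (6,8); next start ≥ 8 → (10,12); next start ≥ 12 → (12,13); next start ≥ 13 → (18,21); next start ≥ 21 → (21,22); next start ≥ 22 → (23,24).
Selected 7 appointments.

7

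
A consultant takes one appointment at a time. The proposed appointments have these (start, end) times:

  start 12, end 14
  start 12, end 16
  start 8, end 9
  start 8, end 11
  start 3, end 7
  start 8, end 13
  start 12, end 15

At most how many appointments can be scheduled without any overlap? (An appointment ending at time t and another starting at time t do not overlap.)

3

Sort by end time and greedily take each interval whose start is ≥ the last chosen end.
Sorted by end: (3,7)  (8,9)  (8,11)  (8,13)  (12,14)  (12,15)  (12,16)
take (3,7); take (8,9); take (12,14).
Selected 3 appointments.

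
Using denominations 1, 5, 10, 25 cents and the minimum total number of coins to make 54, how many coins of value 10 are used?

Use the largest denomination that fits, subtract, and repeat.
54 = 2×25 + 4×1
Count of 10: 0

0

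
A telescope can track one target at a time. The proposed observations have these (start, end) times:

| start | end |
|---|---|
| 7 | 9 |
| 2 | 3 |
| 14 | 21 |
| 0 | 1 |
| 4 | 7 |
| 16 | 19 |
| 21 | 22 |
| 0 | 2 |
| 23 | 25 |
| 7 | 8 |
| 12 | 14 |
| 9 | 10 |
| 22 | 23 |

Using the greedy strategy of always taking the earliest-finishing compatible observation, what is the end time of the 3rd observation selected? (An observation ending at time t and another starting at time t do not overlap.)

Sort by end time and greedily take each interval whose start is ≥ the last chosen end.
By end time: (0,1), (0,2), (2,3), (4,7), (7,8), (7,9), (9,10), (12,14), (16,19), (14,21), (21,22), (22,23), (23,25).
Pick (0,1); next start ≥ 1 → (2,3); next start ≥ 3 → (4,7); next start ≥ 7 → (7,8); next start ≥ 8 → (9,10); next start ≥ 10 → (12,14); next start ≥ 14 → (16,19); next start ≥ 19 → (21,22); next start ≥ 22 → (22,23); next start ≥ 23 → (23,25).
Selected: (0,1) (2,3) (4,7) (7,8) (9,10) (12,14) (16,19) (21,22) (22,23) (23,25)

7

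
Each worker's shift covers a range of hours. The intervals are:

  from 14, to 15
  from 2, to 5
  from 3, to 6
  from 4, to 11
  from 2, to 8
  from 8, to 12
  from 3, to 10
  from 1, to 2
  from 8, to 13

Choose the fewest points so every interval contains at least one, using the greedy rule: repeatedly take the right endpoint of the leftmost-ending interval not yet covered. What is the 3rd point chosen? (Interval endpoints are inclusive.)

Sort by right endpoint; whenever an interval is uncovered, place a point at its right end.
Sorted: [1,2] [2,5] [3,6] [2,8] [3,10] [4,11] [8,12] [8,13] [14,15]
{[1,2],[2,5]} hit by 2; {[3,6],[2,8],[3,10],[4,11]} hit by 6; {[8,12],[8,13]} hit by 12; {[14,15]} hit by 15.
Points: 2, 6, 12, 15 (4 total).

12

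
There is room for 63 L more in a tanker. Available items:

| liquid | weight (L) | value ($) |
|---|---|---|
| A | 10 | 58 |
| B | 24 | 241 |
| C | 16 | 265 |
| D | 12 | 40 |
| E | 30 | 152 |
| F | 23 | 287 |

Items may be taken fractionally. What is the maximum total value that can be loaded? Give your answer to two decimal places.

793.00

Sort by value per unit weight and fill in that order.
Ratios (sorted): C 16.56, F 12.48, B 10.04, A 5.80, E 5.07, D 3.33
take C (16 @ 265); take F (23 @ 287); take B (24 @ 241). Capacity used 63/63.
Total value = 793.00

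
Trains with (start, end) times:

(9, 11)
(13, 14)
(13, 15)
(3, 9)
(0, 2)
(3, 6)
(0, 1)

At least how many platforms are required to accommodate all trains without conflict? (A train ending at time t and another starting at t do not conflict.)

Count concurrent intervals with a sweep; the peak is the room count.
starts: [0, 0, 3, 3, 9, 13, 13]
ends:   [1, 2, 6, 9, 11, 14, 15]
s0→1 s0→2  — peak 2.

2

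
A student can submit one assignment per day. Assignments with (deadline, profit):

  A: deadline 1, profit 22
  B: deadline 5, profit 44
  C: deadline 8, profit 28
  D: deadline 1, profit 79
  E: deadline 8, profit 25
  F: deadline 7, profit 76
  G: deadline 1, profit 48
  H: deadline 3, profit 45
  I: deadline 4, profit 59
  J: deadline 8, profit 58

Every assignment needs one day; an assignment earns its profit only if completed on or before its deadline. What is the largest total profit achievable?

414

Take jobs in profit order; each goes to the latest open slot no later than its deadline.
By profit: D(d1,79), F(d7,76), I(d4,59), J(d8,58), G(d1,48), H(d3,45), B(d5,44), C(d8,28), E(d8,25), A(d1,22)
D→slot 1; F→slot 7; I→slot 4; J→slot 8; G skipped; H→slot 3; B→slot 5; C→slot 6; E→slot 2; A skipped.
Profit = 79 + 25 + 45 + 59 + 44 + 28 + 76 + 58 = 414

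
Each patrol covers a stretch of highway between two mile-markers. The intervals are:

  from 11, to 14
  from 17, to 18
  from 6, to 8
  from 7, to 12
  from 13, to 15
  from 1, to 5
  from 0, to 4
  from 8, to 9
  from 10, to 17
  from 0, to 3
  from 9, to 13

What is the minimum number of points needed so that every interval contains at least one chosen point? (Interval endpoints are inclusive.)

4

Process intervals by earliest right end; each time one isn't hit yet, stab at its right endpoint.
Sorted: [0,3] [0,4] [1,5] [6,8] [8,9] [7,12] [9,13] [11,14] [13,15] [10,17] [17,18]
{[0,3],[0,4],[1,5]} hit by 3; {[6,8],[8,9],[7,12]} hit by 8; {[9,13],[11,14],[13,15],[10,17]} hit by 13; {[17,18]} hit by 18.
Points: 3, 8, 13, 18 (4 total).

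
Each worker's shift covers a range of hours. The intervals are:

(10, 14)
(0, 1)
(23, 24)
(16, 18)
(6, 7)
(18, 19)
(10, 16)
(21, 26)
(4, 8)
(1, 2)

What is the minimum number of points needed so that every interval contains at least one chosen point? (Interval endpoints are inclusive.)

5

Process intervals by earliest right end; each time one isn't hit yet, stab at its right endpoint.
By right end: [0,1]  [1,2]  [6,7]  [4,8]  [10,14]  [10,16]  [16,18]  [18,19]  [23,24]  [21,26]
[0,1] uncovered → point at 1; [6,7] uncovered → point at 7; [10,14] uncovered → point at 14; [16,18] uncovered → point at 18; [23,24] uncovered → point at 24.
Points: 1, 7, 14, 18, 24 (5 total).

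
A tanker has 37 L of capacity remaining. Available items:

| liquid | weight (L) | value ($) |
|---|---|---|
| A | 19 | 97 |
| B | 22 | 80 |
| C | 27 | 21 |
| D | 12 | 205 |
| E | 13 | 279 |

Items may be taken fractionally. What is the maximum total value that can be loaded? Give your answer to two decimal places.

545.26

Sort by value per unit weight and fill in that order.
Ratios (sorted): E 21.46, D 17.08, A 5.11, B 3.64, C 0.78
take E (13 @ 279); take D (12 @ 205); take 12/19 of A → 61.26. Capacity used 37/37.
Total value = 545.26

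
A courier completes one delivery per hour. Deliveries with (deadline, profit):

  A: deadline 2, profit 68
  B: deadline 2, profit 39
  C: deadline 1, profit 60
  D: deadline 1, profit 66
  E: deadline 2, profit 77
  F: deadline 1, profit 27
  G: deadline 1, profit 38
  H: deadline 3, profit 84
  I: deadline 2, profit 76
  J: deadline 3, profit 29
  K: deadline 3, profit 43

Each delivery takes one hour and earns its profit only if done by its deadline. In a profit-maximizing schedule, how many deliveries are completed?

3

Profit order: H=84 E=77 I=76 A=68 D=66 C=60 K=43 B=39 G=38 J=29 F=27
Assign: H→slot 3, E→slot 2, I→slot 1, A skipped, D skipped, C skipped, K skipped, B skipped, G skipped, J skipped, F skipped.
Slots: [1:I] [2:E] [3:H]
3 of 11 scheduled.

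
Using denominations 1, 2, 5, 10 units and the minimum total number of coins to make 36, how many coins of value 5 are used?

1

Greedy: take as many of the largest coin as possible, then repeat with the remainder.
36 − 3×10→6 − 1×5→1 − 1×1→0
Count of 5: 1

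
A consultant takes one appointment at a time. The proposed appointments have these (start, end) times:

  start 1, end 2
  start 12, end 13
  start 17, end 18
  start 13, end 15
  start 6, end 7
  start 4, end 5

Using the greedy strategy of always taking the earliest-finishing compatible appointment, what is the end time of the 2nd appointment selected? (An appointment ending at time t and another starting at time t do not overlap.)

5

Sorted by end: (1,2)  (4,5)  (6,7)  (12,13)  (13,15)  (17,18)
take (1,2); take (4,5); take (6,7); take (12,13); take (13,15); take (17,18).
Selected: (1,2) (4,5) (6,7) (12,13) (13,15) (17,18)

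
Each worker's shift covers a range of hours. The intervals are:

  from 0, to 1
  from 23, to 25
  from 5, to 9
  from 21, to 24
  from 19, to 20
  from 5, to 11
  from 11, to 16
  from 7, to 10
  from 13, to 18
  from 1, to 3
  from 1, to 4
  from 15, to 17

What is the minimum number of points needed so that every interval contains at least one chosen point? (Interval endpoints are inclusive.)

5

Sorted: [0,1] [1,3] [1,4] [5,9] [7,10] [5,11] [11,16] [15,17] [13,18] [19,20] [21,24] [23,25]
{[0,1],[1,3],[1,4]} hit by 1; {[5,9],[7,10],[5,11]} hit by 9; {[11,16],[15,17],[13,18]} hit by 16; {[19,20]} hit by 20; {[21,24],[23,25]} hit by 24.
Points: 1, 9, 16, 20, 24 (5 total).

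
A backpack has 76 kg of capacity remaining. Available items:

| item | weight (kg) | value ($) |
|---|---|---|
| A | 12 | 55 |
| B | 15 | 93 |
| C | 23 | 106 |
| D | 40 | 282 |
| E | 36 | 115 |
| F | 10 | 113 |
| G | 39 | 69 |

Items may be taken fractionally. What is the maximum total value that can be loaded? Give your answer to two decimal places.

Greedy by value/weight ratio, highest first.
Order: F (113/10=11.30) > D (282/40=7.05) > B (93/15=6.20) > C (106/23=4.61) > A (55/12=4.58) > E (115/36=3.19) > G (69/39=1.77)
Fill: take F (10 @ 113) → take D (40 @ 282) → take B (15 @ 93) → take 11/23 of C → 50.70; 76/76 used.
Total value = 538.70

538.70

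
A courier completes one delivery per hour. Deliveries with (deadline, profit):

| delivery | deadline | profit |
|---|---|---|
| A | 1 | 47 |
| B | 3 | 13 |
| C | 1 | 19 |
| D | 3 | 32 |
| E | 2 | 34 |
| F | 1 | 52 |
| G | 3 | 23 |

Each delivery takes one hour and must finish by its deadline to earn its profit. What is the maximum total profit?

118

By profit: F(d1,52), A(d1,47), E(d2,34), D(d3,32), G(d3,23), C(d1,19), B(d3,13)
F→slot 1; A skipped; E→slot 2; D→slot 3; G skipped; C skipped; B skipped.
Profit = 52 + 34 + 32 = 118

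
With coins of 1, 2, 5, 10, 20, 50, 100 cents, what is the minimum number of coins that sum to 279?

7

279 − 2×100→79 − 1×50→29 − 1×20→9 − 1×5→4 − 2×2→0
Total coins = 2 + 1 + 1 + 1 + 2 = 7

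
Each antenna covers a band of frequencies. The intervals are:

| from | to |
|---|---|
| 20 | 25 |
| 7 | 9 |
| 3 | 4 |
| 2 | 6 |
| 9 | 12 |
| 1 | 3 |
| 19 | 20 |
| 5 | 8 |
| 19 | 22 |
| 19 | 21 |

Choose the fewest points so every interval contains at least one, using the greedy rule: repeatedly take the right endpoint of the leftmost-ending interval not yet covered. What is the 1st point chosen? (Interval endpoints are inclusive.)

3

Sort by right endpoint; whenever an interval is uncovered, place a point at its right end.
By right end: [1,3]  [3,4]  [2,6]  [5,8]  [7,9]  [9,12]  [19,20]  [19,21]  [19,22]  [20,25]
[1,3] uncovered → point at 3; [5,8] uncovered → point at 8; [9,12] uncovered → point at 12; [19,20] uncovered → point at 20.
Points: 3, 8, 12, 20 (4 total).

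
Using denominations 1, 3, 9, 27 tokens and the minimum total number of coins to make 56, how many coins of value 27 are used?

Greedy: take as many of the largest coin as possible, then repeat with the remainder.
56 = 2×27 + 2×1
Count of 27: 2

2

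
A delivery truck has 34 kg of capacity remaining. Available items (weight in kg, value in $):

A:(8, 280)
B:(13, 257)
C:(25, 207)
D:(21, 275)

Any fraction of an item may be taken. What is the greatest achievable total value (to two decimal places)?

Sort by value per unit weight and fill in that order.
Ratios (sorted): A 35.00, B 19.77, D 13.10, C 8.28
take A (8 @ 280); take B (13 @ 257); take 13/21 of D → 170.24. Capacity used 34/34.
Total value = 707.24

707.24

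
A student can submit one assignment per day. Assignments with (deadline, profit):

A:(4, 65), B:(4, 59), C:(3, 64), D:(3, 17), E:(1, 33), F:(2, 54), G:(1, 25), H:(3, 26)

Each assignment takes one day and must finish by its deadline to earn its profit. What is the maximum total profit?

Take jobs in profit order; each goes to the latest open slot no later than its deadline.
By profit: A(d4,65), C(d3,64), B(d4,59), F(d2,54), E(d1,33), H(d3,26), G(d1,25), D(d3,17)
A→slot 4; C→slot 3; B→slot 2; F→slot 1; E skipped; H skipped; G skipped; D skipped.
Profit = 54 + 59 + 64 + 65 = 242

242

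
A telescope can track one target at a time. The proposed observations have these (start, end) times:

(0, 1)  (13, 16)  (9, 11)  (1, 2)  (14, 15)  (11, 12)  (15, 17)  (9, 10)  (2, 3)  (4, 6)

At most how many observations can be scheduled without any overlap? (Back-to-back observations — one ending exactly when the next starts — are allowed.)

Order by finish time; keep every interval that doesn't clash with the previous kept one.
By end time: (0,1), (1,2), (2,3), (4,6), (9,10), (9,11), (11,12), (14,15), (13,16), (15,17).
Pick (0,1); next start ≥ 1 → (1,2); next start ≥ 2 → (2,3); next start ≥ 3 → (4,6); next start ≥ 6 → (9,10); next start ≥ 10 → (11,12); next start ≥ 12 → (14,15); next start ≥ 15 → (15,17).
Selected 8 observations.

8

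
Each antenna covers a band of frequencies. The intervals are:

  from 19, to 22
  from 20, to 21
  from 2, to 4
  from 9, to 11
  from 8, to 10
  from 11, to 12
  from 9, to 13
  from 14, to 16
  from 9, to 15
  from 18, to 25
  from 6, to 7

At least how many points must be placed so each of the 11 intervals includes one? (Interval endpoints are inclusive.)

6

Sorted: [2,4] [6,7] [8,10] [9,11] [11,12] [9,13] [9,15] [14,16] [20,21] [19,22] [18,25]
{[2,4]} hit by 4; {[6,7]} hit by 7; {[8,10],[9,11]} hit by 10; {[11,12],[9,13],[9,15]} hit by 12; {[14,16]} hit by 16; {[20,21],[19,22],[18,25]} hit by 21.
Points: 4, 7, 10, 12, 16, 21 (6 total).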